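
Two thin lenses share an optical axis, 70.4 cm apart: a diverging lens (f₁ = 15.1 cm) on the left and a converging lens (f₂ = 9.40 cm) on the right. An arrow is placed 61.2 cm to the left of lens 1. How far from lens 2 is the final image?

Lens 1 is diverging, so f₁ = −15.1 cm.
Lens 1: 1/d_i1 = 1/f₁ − 1/d_o1 = 1/(-15.1) − 1/(61.2) = -0.08257, so d_i1 = -12.11 cm.
The intermediate image is 12.11 cm to the left of lens 1 (virtual), which is 70.4 − (-12.11) = 82.51 cm to the left of lens 2, so d_o2 = +82.51 cm.
Lens 2: 1/d_i2 = 1/f₂ − 1/d_o2 = 1/(9.40) − 1/(82.51) = 0.09426, so d_i2 = 10.6 cm.
The final image is real, 10.6 cm to the right of lens 2 (overall magnification ≈ -0.025).

10.6 cm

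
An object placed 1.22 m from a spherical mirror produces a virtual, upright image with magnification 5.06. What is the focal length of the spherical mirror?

f = 1.52 m (concave)

m = −d_i/d_o ⇒ d_i = −m·d_o = −(+5.06)·(1.22) = -6.173 m.
1/f = 1/d_o + 1/d_i = 1/(1.22) + 1/(-6.173) = 0.6577, so f = 1.52 m.
Since f is positive, the spherical mirror is concave.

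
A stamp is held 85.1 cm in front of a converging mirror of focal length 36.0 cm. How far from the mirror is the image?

Mirror equation: 1/s_i = 1/f − 1/s_o = 1/(36.00) − 1/(85.1) = 0.02778 − 0.01175 = 0.01603, so s_i = 62.4 cm.
The image is real, inverted and reduced, in front of the mirror.

62.4 cm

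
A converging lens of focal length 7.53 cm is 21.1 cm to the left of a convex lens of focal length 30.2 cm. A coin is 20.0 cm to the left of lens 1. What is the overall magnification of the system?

m = -0.861

Lens 1: 1/d_i1 = 1/(7.53) − 1/(20.0) = 0.08280, so d_i1 = 12.08 cm; m₁ = −d_i1/d_o1 = -0.6040.
d_o2 = 21.1 − (12.08) = 9.020 cm.
Lens 2: 1/d_i2 = 1/(30.2) − 1/(9.020) = -0.07775, so d_i2 = -12.86 cm; m₂ = −d_i2/d_o2 = +1.426.
m = m₁·m₂ = (-0.6040)(+1.426) = -0.861.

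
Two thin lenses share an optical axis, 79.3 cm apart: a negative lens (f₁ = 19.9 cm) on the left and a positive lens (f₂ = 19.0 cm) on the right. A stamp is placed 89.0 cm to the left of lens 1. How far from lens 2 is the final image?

Lens 1 is diverging, so f₁ = −19.9 cm.
Lens 1: 1/d_i1 = 1/f₁ − 1/d_o1 = 1/(-19.9) − 1/(89.0) = -0.06149, so d_i1 = -16.26 cm.
The intermediate image is 16.26 cm to the left of lens 1 (virtual), which is 79.3 − (-16.26) = 95.56 cm to the left of lens 2, so d_o2 = +95.56 cm.
Lens 2: 1/d_i2 = 1/f₂ − 1/d_o2 = 1/(19.0) − 1/(95.56) = 0.04217, so d_i2 = 23.7 cm.
The final image is real, 23.7 cm to the right of lens 2 (overall magnification ≈ -0.045).

23.7 cm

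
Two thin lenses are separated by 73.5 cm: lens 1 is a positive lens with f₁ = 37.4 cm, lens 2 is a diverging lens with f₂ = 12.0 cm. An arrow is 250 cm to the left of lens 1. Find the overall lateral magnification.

Lens 1: 1/d_i1 = 1/(37.4) − 1/(250) = 0.02274, so d_i1 = 43.98 cm; m₁ = −d_i1/d_o1 = -0.1759.
d_o2 = 73.5 − (43.98) = 29.52 cm.
f₂ = −12.0 cm (diverging).
Lens 2: 1/d_i2 = 1/(-12.0) − 1/(29.52) = -0.1172, so d_i2 = -8.532 cm; m₂ = −d_i2/d_o2 = +0.2890.
m = m₁·m₂ = (-0.1759)(+0.2890) = -0.0508.

m = -0.0508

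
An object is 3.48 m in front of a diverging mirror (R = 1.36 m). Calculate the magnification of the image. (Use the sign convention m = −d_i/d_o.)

m = +0.163

f = R/2 = 1.36/2 = 0.6800 m; for a diverging mirror, f = -0.6800 m.
1/d_i = 1/f − 1/d_o = 1/(-0.6800) − 1/(3.48) = -1.758, so d_i = -0.5688 m.
m = −d_i/d_o = −(-0.5688)/(3.48) = +0.163.
The image is virtual, upright and reduced, behind the mirror.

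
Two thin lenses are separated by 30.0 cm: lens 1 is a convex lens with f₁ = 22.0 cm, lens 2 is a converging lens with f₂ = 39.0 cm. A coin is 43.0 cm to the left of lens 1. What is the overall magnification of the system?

m = -0.756

Lens 1: 1/d_i1 = 1/(22.0) − 1/(43.0) = 0.02220, so d_i1 = 45.05 cm; m₁ = −d_i1/d_o1 = -1.048.
d_o2 = 30.0 − (45.05) = -15.05 cm (virtual object).
Lens 2: 1/d_i2 = 1/(39.0) − 1/(-15.05) = 0.09209, so d_i2 = 10.86 cm; m₂ = −d_i2/d_o2 = +0.7216.
m = m₁·m₂ = (-1.048)(+0.7216) = -0.756.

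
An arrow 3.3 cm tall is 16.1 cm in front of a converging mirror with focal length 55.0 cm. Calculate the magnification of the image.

m = +1.41

1/d_i = 1/f − 1/d_o = 1/(55.00) − 1/(16.1) = -0.04393, so d_i = -22.76 cm.
m = −d_i/d_o = −(-22.76)/(16.1) = +1.41.
The image is virtual, upright and enlarged, behind the mirror.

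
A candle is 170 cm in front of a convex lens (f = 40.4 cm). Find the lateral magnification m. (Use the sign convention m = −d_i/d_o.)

m = -0.312

1/d_i = 1/f − 1/d_o = 1/(40.40) − 1/(170) = 0.01887, so d_i = 52.99 cm.
m = −d_i/d_o = −(52.99)/(170) = -0.312.
The image is real, inverted and reduced, on the far side of the lens.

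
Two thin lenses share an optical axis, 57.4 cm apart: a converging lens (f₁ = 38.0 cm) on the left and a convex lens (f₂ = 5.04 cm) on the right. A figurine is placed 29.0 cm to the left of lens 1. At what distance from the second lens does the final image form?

Lens 1: 1/d_i1 = 1/f₁ − 1/d_o1 = 1/(38.0) − 1/(29.0) = -0.008167, so d_i1 = -122.4 cm.
The intermediate image is 122.4 cm to the left of lens 1 (virtual), which is 57.4 − (-122.4) = 179.8 cm to the left of lens 2, so d_o2 = +179.8 cm.
Lens 2: 1/d_i2 = 1/f₂ − 1/d_o2 = 1/(5.04) − 1/(179.8) = 0.1929, so d_i2 = 5.19 cm.
The final image is real, 5.19 cm to the right of lens 2 (overall magnification ≈ -0.12).

5.19 cm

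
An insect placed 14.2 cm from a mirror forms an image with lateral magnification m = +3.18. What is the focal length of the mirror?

f = 20.7 cm (concave)

m = −d_i/d_o ⇒ d_i = −m·d_o = −(+3.18)·(14.2) = -45.16 cm.
1/f = 1/d_o + 1/d_i = 1/(14.2) + 1/(-45.16) = 0.04828, so f = 20.7 cm.
Since f is positive, the mirror is concave.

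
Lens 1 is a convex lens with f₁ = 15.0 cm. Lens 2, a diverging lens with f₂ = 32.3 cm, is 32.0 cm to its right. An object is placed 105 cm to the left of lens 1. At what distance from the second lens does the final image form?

10.0 cm

Lens 1: 1/d_i1 = 1/f₁ − 1/d_o1 = 1/(15.0) − 1/(105) = 0.05714, so d_i1 = 17.50 cm.
The intermediate image is 17.50 cm to the right of lens 1, which is 32.0 − (17.50) = 14.50 cm to the left of lens 2, so d_o2 = +14.50 cm.
Lens 2 is diverging, so f₂ = −32.3 cm.
Lens 2: 1/d_i2 = 1/f₂ − 1/d_o2 = 1/(-32.3) − 1/(14.50) = -0.09993, so d_i2 = -10.0 cm.
The final image is virtual, 10.0 cm to the left of lens 2 (overall magnification ≈ -0.12).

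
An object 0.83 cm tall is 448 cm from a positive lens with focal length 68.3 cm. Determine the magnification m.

1/d_i = 1/f − 1/d_o = 1/(68.30) − 1/(448) = 0.01241, so d_i = 80.59 cm.
m = −d_i/d_o = −(80.59)/(448) = -0.180.
The image is real, inverted and reduced, on the far side of the lens.

m = -0.180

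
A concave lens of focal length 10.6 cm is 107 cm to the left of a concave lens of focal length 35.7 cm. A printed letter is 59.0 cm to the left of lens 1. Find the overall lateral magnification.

m = +0.0358

f₁ = −10.6 cm (diverging).
Lens 1: 1/d_i1 = 1/(-10.6) − 1/(59.0) = -0.1113, so d_i1 = -8.986 cm; m₁ = −d_i1/d_o1 = +0.1523.
d_o2 = 107 − (-8.986) = 116.0 cm.
f₂ = −35.7 cm (diverging).
Lens 2: 1/d_i2 = 1/(-35.7) − 1/(116.0) = -0.03663, so d_i2 = -27.30 cm; m₂ = −d_i2/d_o2 = +0.2353.
m = m₁·m₂ = (+0.1523)(+0.2353) = +0.0358.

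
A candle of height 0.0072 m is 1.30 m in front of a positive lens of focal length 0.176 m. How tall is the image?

1/d_i = 1/f − 1/d_o = 1/(0.1760) − 1/(1.30) = 4.913, so d_i = 0.2036 m.
m = −d_i/d_o = -0.1566.
|h_i| = |m|·h_o = 0.1566 × 0.0072 = 0.00113 m. The image is real, inverted and reduced, on the far side of the lens.

0.00113 m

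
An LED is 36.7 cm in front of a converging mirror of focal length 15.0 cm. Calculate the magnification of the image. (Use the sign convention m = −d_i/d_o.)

1/d_i = 1/f − 1/d_o = 1/(15.00) − 1/(36.7) = 0.03942, so d_i = 25.37 cm.
m = −d_i/d_o = −(25.37)/(36.7) = -0.691.
The image is real, inverted and reduced, in front of the mirror.

m = -0.691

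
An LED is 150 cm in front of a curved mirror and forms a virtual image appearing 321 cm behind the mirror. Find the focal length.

f = 282 cm (concave)

Virtual image ⇒ d_i = −321 cm.
1/f = 1/d_o + 1/d_i = 1/(150) + 1/(-321) = 0.003551, so f = 282 cm.
Since f is positive, the curved mirror is concave.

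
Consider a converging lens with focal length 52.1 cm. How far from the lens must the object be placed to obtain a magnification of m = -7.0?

m = −d_i/d_o ⇒ d_i = −m·d_o.
1/f = 1/d_o + 1/d_i = 1/d_o − 1/(m·d_o) = (1 − 1/m)/d_o, so d_o = f(1 − 1/m) = (52.10)(1 − 1/(-7.0)) = 59.5 cm.

59.5 cm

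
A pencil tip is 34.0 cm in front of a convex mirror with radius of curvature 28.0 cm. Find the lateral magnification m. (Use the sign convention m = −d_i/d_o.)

f = R/2 = 28.0/2 = 14.00 cm; for a convex mirror, f = -14.00 cm.
1/d_i = 1/f − 1/d_o = 1/(-14.00) − 1/(34.0) = -0.1008, so d_i = -9.917 cm.
m = −d_i/d_o = −(-9.917)/(34.0) = +0.292.
The image is virtual, upright and reduced, behind the mirror.

m = +0.292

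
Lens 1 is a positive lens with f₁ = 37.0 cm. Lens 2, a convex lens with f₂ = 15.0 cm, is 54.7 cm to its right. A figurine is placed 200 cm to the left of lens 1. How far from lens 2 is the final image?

Lens 1: 1/d_i1 = 1/f₁ − 1/d_o1 = 1/(37.0) − 1/(200) = 0.02203, so d_i1 = 45.40 cm.
The intermediate image is 45.40 cm to the right of lens 1, which is 54.7 − (45.40) = 9.300 cm to the left of lens 2, so d_o2 = +9.300 cm.
Lens 2: 1/d_i2 = 1/f₂ − 1/d_o2 = 1/(15.0) − 1/(9.300) = -0.04086, so d_i2 = -24.5 cm.
The final image is virtual, 24.5 cm to the left of lens 2 (overall magnification ≈ -0.60).

24.5 cm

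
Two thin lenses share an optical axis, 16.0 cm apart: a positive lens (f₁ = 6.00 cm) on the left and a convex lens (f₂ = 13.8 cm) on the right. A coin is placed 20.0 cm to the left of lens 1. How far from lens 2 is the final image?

16.1 cm

Lens 1: 1/d_i1 = 1/f₁ − 1/d_o1 = 1/(6.00) − 1/(20.0) = 0.1167, so d_i1 = 8.571 cm.
The intermediate image is 8.571 cm to the right of lens 1, which is 16.0 − (8.571) = 7.429 cm to the left of lens 2, so d_o2 = +7.429 cm.
Lens 2: 1/d_i2 = 1/f₂ − 1/d_o2 = 1/(13.8) − 1/(7.429) = -0.06214, so d_i2 = -16.1 cm.
The final image is virtual, 16.1 cm to the left of lens 2 (overall magnification ≈ -0.93).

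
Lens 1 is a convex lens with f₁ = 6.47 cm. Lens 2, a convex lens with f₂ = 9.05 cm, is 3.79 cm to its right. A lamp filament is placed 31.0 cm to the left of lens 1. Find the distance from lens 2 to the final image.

Lens 1: 1/d_i1 = 1/f₁ − 1/d_o1 = 1/(6.47) − 1/(31.0) = 0.1223, so d_i1 = 8.177 cm.
The intermediate image is 8.177 cm to the right of lens 1, which lies 4.387 cm to the right of lens 2 — a virtual object — so d_o2 = −4.387 cm.
Lens 2: 1/d_i2 = 1/f₂ − 1/d_o2 = 1/(9.05) − 1/(-4.387) = 0.3384, so d_i2 = 2.95 cm.
The final image is real, 2.95 cm to the right of lens 2 (overall magnification ≈ -0.18).

2.95 cm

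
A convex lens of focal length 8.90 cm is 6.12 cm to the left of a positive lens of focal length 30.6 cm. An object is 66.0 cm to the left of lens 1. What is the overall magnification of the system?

m = -0.137

Lens 1: 1/d_i1 = 1/(8.90) − 1/(66.0) = 0.09721, so d_i1 = 10.29 cm; m₁ = −d_i1/d_o1 = -0.1559.
d_o2 = 6.12 − (10.29) = -4.170 cm (virtual object).
Lens 2: 1/d_i2 = 1/(30.6) − 1/(-4.170) = 0.2725, so d_i2 = 3.670 cm; m₂ = −d_i2/d_o2 = +0.8801.
m = m₁·m₂ = (-0.1559)(+0.8801) = -0.137.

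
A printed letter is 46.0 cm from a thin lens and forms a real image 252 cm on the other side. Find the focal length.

Real image ⇒ d_i = +252 cm.
1/f = 1/d_o + 1/d_i = 1/(46.0) + 1/(252) = 0.02571, so f = 38.9 cm.
Since f is positive, the thin lens is converging.

f = 38.9 cm (converging)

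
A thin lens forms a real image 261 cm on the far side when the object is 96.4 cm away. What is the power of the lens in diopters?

d_i = +261 cm.
1/f = 1/d_o + 1/d_i = 1/(96.4) + 1/(261) = 0.01420 cm⁻¹.
f = 70.40 cm = 0.7040 m, so P = 1/f = +1.42 D.

P = +1.42 D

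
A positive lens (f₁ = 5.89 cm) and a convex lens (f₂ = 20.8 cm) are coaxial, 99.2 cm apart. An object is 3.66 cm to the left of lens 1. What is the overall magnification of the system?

m = -0.624

Lens 1: 1/d_i1 = 1/(5.89) − 1/(3.66) = -0.1034, so d_i1 = -9.667 cm; m₁ = −d_i1/d_o1 = +2.641.
d_o2 = 99.2 − (-9.667) = 108.9 cm.
Lens 2: 1/d_i2 = 1/(20.8) − 1/(108.9) = 0.03889, so d_i2 = 25.71 cm; m₂ = −d_i2/d_o2 = -0.2361.
m = m₁·m₂ = (+2.641)(-0.2361) = -0.624.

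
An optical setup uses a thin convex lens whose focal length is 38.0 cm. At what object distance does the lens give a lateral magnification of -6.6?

43.8 cm

m = −d_i/d_o ⇒ d_i = −m·d_o.
1/f = 1/d_o + 1/d_i = 1/d_o − 1/(m·d_o) = (1 − 1/m)/d_o, so d_o = f(1 − 1/m) = (38.00)(1 − 1/(-6.6)) = 43.8 cm.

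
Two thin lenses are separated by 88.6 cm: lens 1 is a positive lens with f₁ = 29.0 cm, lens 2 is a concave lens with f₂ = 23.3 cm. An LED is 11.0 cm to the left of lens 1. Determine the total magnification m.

Lens 1: 1/d_i1 = 1/(29.0) − 1/(11.0) = -0.05643, so d_i1 = -17.72 cm; m₁ = −d_i1/d_o1 = +1.611.
d_o2 = 88.6 − (-17.72) = 106.3 cm.
f₂ = −23.3 cm (diverging).
Lens 2: 1/d_i2 = 1/(-23.3) − 1/(106.3) = -0.05233, so d_i2 = -19.11 cm; m₂ = −d_i2/d_o2 = +0.1798.
m = m₁·m₂ = (+1.611)(+0.1798) = +0.290.

m = +0.290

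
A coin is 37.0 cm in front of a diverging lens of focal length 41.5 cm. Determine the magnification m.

m = +0.529

For a diverging lens, f = -41.5 cm.
1/d_i = 1/f − 1/d_o = 1/(-41.50) − 1/(37.0) = -0.05112, so d_i = -19.56 cm.
m = −d_i/d_o = −(-19.56)/(37.0) = +0.529.
The image is virtual, upright and reduced, on the same side as the object.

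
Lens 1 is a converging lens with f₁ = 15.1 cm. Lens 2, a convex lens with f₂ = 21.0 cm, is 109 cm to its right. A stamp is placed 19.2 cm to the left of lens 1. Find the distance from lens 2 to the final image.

Lens 1: 1/d_i1 = 1/f₁ − 1/d_o1 = 1/(15.1) − 1/(19.2) = 0.01414, so d_i1 = 70.71 cm.
The intermediate image is 70.71 cm to the right of lens 1, which is 109 − (70.71) = 38.29 cm to the left of lens 2, so d_o2 = +38.29 cm.
Lens 2: 1/d_i2 = 1/f₂ − 1/d_o2 = 1/(21.0) − 1/(38.29) = 0.02150, so d_i2 = 46.5 cm.
The final image is real, 46.5 cm to the right of lens 2 (overall magnification ≈ 4.5).

46.5 cm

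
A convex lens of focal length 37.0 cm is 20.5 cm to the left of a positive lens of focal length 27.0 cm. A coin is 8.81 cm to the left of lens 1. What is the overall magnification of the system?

m = -7.00

Lens 1: 1/d_i1 = 1/(37.0) − 1/(8.81) = -0.08648, so d_i1 = -11.56 cm; m₁ = −d_i1/d_o1 = +1.312.
d_o2 = 20.5 − (-11.56) = 32.06 cm.
Lens 2: 1/d_i2 = 1/(27.0) − 1/(32.06) = 0.005846, so d_i2 = 171.1 cm; m₂ = −d_i2/d_o2 = -5.336.
m = m₁·m₂ = (+1.312)(-5.336) = -7.00.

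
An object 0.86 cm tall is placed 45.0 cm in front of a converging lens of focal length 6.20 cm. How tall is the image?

1/d_i = 1/f − 1/d_o = 1/(6.200) − 1/(45.0) = 0.1391, so d_i = 7.191 cm.
m = −d_i/d_o = -0.1598.
|h_i| = |m|·h_o = 0.1598 × 0.86 = 0.137 cm. The image is real, inverted and reduced, on the far side of the lens.

0.137 cm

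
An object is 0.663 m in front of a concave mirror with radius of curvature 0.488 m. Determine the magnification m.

m = -0.582

f = R/2 = 0.488/2 = 0.2440 m.
1/d_i = 1/f − 1/d_o = 1/(0.2440) − 1/(0.663) = 2.590, so d_i = 0.3861 m.
m = −d_i/d_o = −(0.3861)/(0.663) = -0.582.
The image is real, inverted and reduced, in front of the mirror.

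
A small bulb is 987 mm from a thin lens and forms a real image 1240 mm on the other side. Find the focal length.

f = 550 mm (converging)

Real image ⇒ d_i = +1240 mm.
1/f = 1/d_o + 1/d_i = 1/(987) + 1/(1240) = 0.001820, so f = 550 mm.
Since f is positive, the thin lens is converging.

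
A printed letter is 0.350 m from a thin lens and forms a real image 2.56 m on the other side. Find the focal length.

f = 0.308 m (converging)

Real image ⇒ d_i = +2.56 m.
1/f = 1/d_o + 1/d_i = 1/(0.350) + 1/(2.56) = 3.248, so f = 0.308 m.
Since f is positive, the thin lens is converging.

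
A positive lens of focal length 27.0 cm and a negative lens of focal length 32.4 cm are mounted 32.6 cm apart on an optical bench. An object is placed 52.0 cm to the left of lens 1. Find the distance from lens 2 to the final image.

Lens 1: 1/d_i1 = 1/f₁ − 1/d_o1 = 1/(27.0) − 1/(52.0) = 0.01781, so d_i1 = 56.16 cm.
The intermediate image is 56.16 cm to the right of lens 1, which lies 23.56 cm to the right of lens 2 — a virtual object — so d_o2 = −23.56 cm.
Lens 2 is diverging, so f₂ = −32.4 cm.
Lens 2: 1/d_i2 = 1/f₂ − 1/d_o2 = 1/(-32.4) − 1/(-23.56) = 0.01158, so d_i2 = 86.4 cm.
The final image is real, 86.4 cm to the right of lens 2 (overall magnification ≈ -4.0).

86.4 cm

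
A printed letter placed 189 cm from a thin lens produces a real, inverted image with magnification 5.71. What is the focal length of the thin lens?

f = 161 cm (converging)

m = −d_i/d_o ⇒ d_i = −m·d_o = −(-5.71)·(189) = 1079 cm.
1/f = 1/d_o + 1/d_i = 1/(189) + 1/(1079) = 0.006218, so f = 161 cm.
Since f is positive, the thin lens is converging.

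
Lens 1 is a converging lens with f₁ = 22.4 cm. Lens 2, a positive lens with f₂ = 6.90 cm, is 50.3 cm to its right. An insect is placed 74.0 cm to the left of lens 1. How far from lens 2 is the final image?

11.1 cm

Lens 1: 1/d_i1 = 1/f₁ − 1/d_o1 = 1/(22.4) − 1/(74.0) = 0.03113, so d_i1 = 32.12 cm.
The intermediate image is 32.12 cm to the right of lens 1, which is 50.3 − (32.12) = 18.18 cm to the left of lens 2, so d_o2 = +18.18 cm.
Lens 2: 1/d_i2 = 1/f₂ − 1/d_o2 = 1/(6.90) − 1/(18.18) = 0.08992, so d_i2 = 11.1 cm.
The final image is real, 11.1 cm to the right of lens 2 (overall magnification ≈ 0.27).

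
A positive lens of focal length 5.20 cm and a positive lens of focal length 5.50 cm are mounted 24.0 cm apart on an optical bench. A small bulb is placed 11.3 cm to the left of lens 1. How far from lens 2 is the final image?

Lens 1: 1/d_i1 = 1/f₁ − 1/d_o1 = 1/(5.20) − 1/(11.3) = 0.1038, so d_i1 = 9.633 cm.
The intermediate image is 9.633 cm to the right of lens 1, which is 24.0 − (9.633) = 14.37 cm to the left of lens 2, so d_o2 = +14.37 cm.
Lens 2: 1/d_i2 = 1/f₂ − 1/d_o2 = 1/(5.50) − 1/(14.37) = 0.1122, so d_i2 = 8.91 cm.
The final image is real, 8.91 cm to the right of lens 2 (overall magnification ≈ 0.53).

8.91 cm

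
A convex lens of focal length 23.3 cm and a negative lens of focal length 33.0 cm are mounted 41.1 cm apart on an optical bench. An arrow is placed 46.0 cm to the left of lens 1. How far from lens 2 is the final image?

7.51 cm

Lens 1: 1/d_i1 = 1/f₁ − 1/d_o1 = 1/(23.3) − 1/(46.0) = 0.02118, so d_i1 = 47.22 cm.
The intermediate image is 47.22 cm to the right of lens 1, which lies 6.120 cm to the right of lens 2 — a virtual object — so d_o2 = −6.120 cm.
Lens 2 is diverging, so f₂ = −33.0 cm.
Lens 2: 1/d_i2 = 1/f₂ − 1/d_o2 = 1/(-33.0) − 1/(-6.120) = 0.1331, so d_i2 = 7.51 cm.
The final image is real, 7.51 cm to the right of lens 2 (overall magnification ≈ -1.3).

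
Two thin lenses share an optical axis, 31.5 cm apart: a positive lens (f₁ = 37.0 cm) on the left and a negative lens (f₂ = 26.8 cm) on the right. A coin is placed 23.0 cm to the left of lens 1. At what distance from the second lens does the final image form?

20.8 cm

Lens 1: 1/d_i1 = 1/f₁ − 1/d_o1 = 1/(37.0) − 1/(23.0) = -0.01645, so d_i1 = -60.79 cm.
The intermediate image is 60.79 cm to the left of lens 1 (virtual), which is 31.5 − (-60.79) = 92.29 cm to the left of lens 2, so d_o2 = +92.29 cm.
Lens 2 is diverging, so f₂ = −26.8 cm.
Lens 2: 1/d_i2 = 1/f₂ − 1/d_o2 = 1/(-26.8) − 1/(92.29) = -0.04815, so d_i2 = -20.8 cm.
The final image is virtual, 20.8 cm to the left of lens 2 (overall magnification ≈ 0.59).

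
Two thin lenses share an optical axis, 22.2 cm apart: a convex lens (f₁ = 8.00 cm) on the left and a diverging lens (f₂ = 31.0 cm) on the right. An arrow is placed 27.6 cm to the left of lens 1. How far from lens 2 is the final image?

8.08 cm

Lens 1: 1/d_i1 = 1/f₁ − 1/d_o1 = 1/(8.00) − 1/(27.6) = 0.08877, so d_i1 = 11.27 cm.
The intermediate image is 11.27 cm to the right of lens 1, which is 22.2 − (11.27) = 10.93 cm to the left of lens 2, so d_o2 = +10.93 cm.
Lens 2 is diverging, so f₂ = −31.0 cm.
Lens 2: 1/d_i2 = 1/f₂ − 1/d_o2 = 1/(-31.0) − 1/(10.93) = -0.1237, so d_i2 = -8.08 cm.
The final image is virtual, 8.08 cm to the left of lens 2 (overall magnification ≈ -0.30).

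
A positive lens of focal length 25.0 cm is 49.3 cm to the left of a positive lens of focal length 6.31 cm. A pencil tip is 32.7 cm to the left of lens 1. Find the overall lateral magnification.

Lens 1: 1/d_i1 = 1/(25.0) − 1/(32.7) = 0.009419, so d_i1 = 106.2 cm; m₁ = −d_i1/d_o1 = -3.248.
d_o2 = 49.3 − (106.2) = -56.90 cm (virtual object).
Lens 2: 1/d_i2 = 1/(6.31) − 1/(-56.90) = 0.1761, so d_i2 = 5.680 cm; m₂ = −d_i2/d_o2 = +0.09983.
m = m₁·m₂ = (-3.248)(+0.09983) = -0.324.

m = -0.324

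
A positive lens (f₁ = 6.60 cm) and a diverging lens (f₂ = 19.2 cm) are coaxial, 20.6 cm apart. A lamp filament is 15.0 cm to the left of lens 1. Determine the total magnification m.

m = -0.539

Lens 1: 1/d_i1 = 1/(6.60) − 1/(15.0) = 0.08485, so d_i1 = 11.79 cm; m₁ = −d_i1/d_o1 = -0.7860.
d_o2 = 20.6 − (11.79) = 8.810 cm.
f₂ = −19.2 cm (diverging).
Lens 2: 1/d_i2 = 1/(-19.2) − 1/(8.810) = -0.1656, so d_i2 = -6.039 cm; m₂ = −d_i2/d_o2 = +0.6855.
m = m₁·m₂ = (-0.7860)(+0.6855) = -0.539.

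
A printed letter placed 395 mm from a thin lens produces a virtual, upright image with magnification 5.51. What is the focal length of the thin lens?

f = 483 mm (converging)

m = −d_i/d_o ⇒ d_i = −m·d_o = −(+5.51)·(395) = -2176 mm.
1/f = 1/d_o + 1/d_i = 1/(395) + 1/(-2176) = 0.002072, so f = 483 mm.
Since f is positive, the thin lens is converging.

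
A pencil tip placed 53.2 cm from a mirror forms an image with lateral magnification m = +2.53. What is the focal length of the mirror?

f = 88.0 cm (concave)

m = −d_i/d_o ⇒ d_i = −m·d_o = −(+2.53)·(53.2) = -134.6 cm.
1/f = 1/d_o + 1/d_i = 1/(53.2) + 1/(-134.6) = 0.01137, so f = 88.0 cm.
Since f is positive, the mirror is concave.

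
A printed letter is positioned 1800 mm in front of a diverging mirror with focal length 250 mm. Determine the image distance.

220 mm

For a diverging mirror, f = -250 mm.
Mirror equation: 1/s_i = 1/f − 1/s_o = 1/(-250.0) − 1/(1800) = -0.004000 − 0.0005556 = -0.004556, so s_i = -220 mm.
The image is virtual, upright and reduced, behind the mirror.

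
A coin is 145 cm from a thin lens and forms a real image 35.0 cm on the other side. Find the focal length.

f = 28.2 cm (converging)

Real image ⇒ d_i = +35.0 cm.
1/f = 1/d_o + 1/d_i = 1/(145) + 1/(35.0) = 0.03547, so f = 28.2 cm.
Since f is positive, the thin lens is converging.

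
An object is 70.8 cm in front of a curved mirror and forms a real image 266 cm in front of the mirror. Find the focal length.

Real image ⇒ d_i = +266 cm.
1/f = 1/d_o + 1/d_i = 1/(70.8) + 1/(266) = 0.01788, so f = 55.9 cm.
Since f is positive, the curved mirror is concave.

f = 55.9 cm (concave)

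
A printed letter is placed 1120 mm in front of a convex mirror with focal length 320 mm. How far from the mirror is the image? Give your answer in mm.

For a convex mirror, f = -320 mm.
Mirror equation: 1/v = 1/f − 1/u = 1/(-320.0) − 1/(1120) = -0.003125 − 0.0008929 = -0.004018, so v = -249 mm.
The image is virtual, upright and reduced, behind the mirror.

249 mm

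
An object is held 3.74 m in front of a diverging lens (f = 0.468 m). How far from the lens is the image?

For a diverging lens, f = -0.468 m.
Thin-lens equation: 1/s_i = 1/f − 1/s_o = 1/(-0.4680) − 1/(3.74) = -2.137 − 0.2674 = -2.404, so s_i = -0.416 m.
The image is virtual, upright and reduced, on the same side as the object.

0.416 m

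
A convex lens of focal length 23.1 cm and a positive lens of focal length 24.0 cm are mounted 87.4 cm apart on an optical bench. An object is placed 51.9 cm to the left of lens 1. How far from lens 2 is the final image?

50.5 cm

Lens 1: 1/d_i1 = 1/f₁ − 1/d_o1 = 1/(23.1) − 1/(51.9) = 0.02402, so d_i1 = 41.63 cm.
The intermediate image is 41.63 cm to the right of lens 1, which is 87.4 − (41.63) = 45.77 cm to the left of lens 2, so d_o2 = +45.77 cm.
Lens 2: 1/d_i2 = 1/f₂ − 1/d_o2 = 1/(24.0) − 1/(45.77) = 0.01982, so d_i2 = 50.5 cm.
The final image is real, 50.5 cm to the right of lens 2 (overall magnification ≈ 0.88).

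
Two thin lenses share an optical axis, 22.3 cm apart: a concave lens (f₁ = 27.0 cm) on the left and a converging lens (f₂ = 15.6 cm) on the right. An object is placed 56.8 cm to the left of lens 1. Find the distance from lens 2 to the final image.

25.3 cm

Lens 1 is diverging, so f₁ = −27.0 cm.
Lens 1: 1/d_i1 = 1/f₁ − 1/d_o1 = 1/(-27.0) − 1/(56.8) = -0.05464, so d_i1 = -18.30 cm.
The intermediate image is 18.30 cm to the left of lens 1 (virtual), which is 22.3 − (-18.30) = 40.60 cm to the left of lens 2, so d_o2 = +40.60 cm.
Lens 2: 1/d_i2 = 1/f₂ − 1/d_o2 = 1/(15.6) − 1/(40.60) = 0.03947, so d_i2 = 25.3 cm.
The final image is real, 25.3 cm to the right of lens 2 (overall magnification ≈ -0.20).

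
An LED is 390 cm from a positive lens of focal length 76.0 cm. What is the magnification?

1/d_i = 1/f − 1/d_o = 1/(76.00) − 1/(390) = 0.01059, so d_i = 94.39 cm.
m = −d_i/d_o = −(94.39)/(390) = -0.242.
The image is real, inverted and reduced, on the far side of the lens.

m = -0.242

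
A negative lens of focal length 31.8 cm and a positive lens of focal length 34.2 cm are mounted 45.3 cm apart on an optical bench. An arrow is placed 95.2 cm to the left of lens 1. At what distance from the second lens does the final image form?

Lens 1 is diverging, so f₁ = −31.8 cm.
Lens 1: 1/d_i1 = 1/f₁ − 1/d_o1 = 1/(-31.8) − 1/(95.2) = -0.04195, so d_i1 = -23.84 cm.
The intermediate image is 23.84 cm to the left of lens 1 (virtual), which is 45.3 − (-23.84) = 69.14 cm to the left of lens 2, so d_o2 = +69.14 cm.
Lens 2: 1/d_i2 = 1/f₂ − 1/d_o2 = 1/(34.2) − 1/(69.14) = 0.01478, so d_i2 = 67.7 cm.
The final image is real, 67.7 cm to the right of lens 2 (overall magnification ≈ -0.25).

67.7 cm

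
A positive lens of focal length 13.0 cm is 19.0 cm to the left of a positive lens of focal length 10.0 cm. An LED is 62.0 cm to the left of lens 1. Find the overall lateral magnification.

m = -0.356

Lens 1: 1/d_i1 = 1/(13.0) − 1/(62.0) = 0.06079, so d_i1 = 16.45 cm; m₁ = −d_i1/d_o1 = -0.2653.
d_o2 = 19.0 − (16.45) = 2.550 cm.
Lens 2: 1/d_i2 = 1/(10.0) − 1/(2.550) = -0.2922, so d_i2 = -3.423 cm; m₂ = −d_i2/d_o2 = +1.342.
m = m₁·m₂ = (-0.2653)(+1.342) = -0.356.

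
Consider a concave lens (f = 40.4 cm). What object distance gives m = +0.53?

35.8 cm

For a concave lens, f = -40.4 cm.
m = −d_i/d_o ⇒ d_i = −m·d_o.
1/f = 1/d_o + 1/d_i = 1/d_o − 1/(m·d_o) = (1 − 1/m)/d_o, so d_o = f(1 − 1/m) = (-40.40)(1 − 1/(+0.53)) = 35.8 cm.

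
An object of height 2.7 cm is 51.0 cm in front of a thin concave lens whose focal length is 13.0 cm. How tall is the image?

For a concave lens, f = -13.0 cm.
1/d_i = 1/f − 1/d_o = 1/(-13.00) − 1/(51.0) = -0.09653, so d_i = -10.36 cm.
m = −d_i/d_o = +0.2031.
|h_i| = |m|·h_o = 0.2031 × 2.7 = 0.548 cm. The image is virtual, upright and reduced, on the same side as the object.

0.548 cm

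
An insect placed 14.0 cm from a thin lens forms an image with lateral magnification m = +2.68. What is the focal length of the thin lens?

f = 22.3 cm (converging)

m = −d_i/d_o ⇒ d_i = −m·d_o = −(+2.68)·(14.0) = -37.52 cm.
1/f = 1/d_o + 1/d_i = 1/(14.0) + 1/(-37.52) = 0.04478, so f = 22.3 cm.
Since f is positive, the thin lens is converging.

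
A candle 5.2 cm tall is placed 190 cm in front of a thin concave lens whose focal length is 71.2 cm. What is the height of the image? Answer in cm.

1.42 cm

For a concave lens, f = -71.2 cm.
1/d_i = 1/f − 1/d_o = 1/(-71.20) − 1/(190) = -0.01931, so d_i = -51.79 cm.
m = −d_i/d_o = +0.2726.
|h_i| = |m|·h_o = 0.2726 × 5.2 = 1.42 cm. The image is virtual, upright and reduced, on the same side as the object.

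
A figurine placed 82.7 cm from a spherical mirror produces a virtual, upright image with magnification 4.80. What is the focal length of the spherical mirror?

f = 104 cm (concave)

m = −d_i/d_o ⇒ d_i = −m·d_o = −(+4.80)·(82.7) = -397.0 cm.
1/f = 1/d_o + 1/d_i = 1/(82.7) + 1/(-397.0) = 0.009573, so f = 104 cm.
Since f is positive, the spherical mirror is concave.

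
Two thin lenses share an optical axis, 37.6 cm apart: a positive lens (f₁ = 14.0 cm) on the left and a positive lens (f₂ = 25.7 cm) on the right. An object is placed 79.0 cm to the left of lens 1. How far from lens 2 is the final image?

103 cm

Lens 1: 1/d_i1 = 1/f₁ − 1/d_o1 = 1/(14.0) − 1/(79.0) = 0.05877, so d_i1 = 17.02 cm.
The intermediate image is 17.02 cm to the right of lens 1, which is 37.6 − (17.02) = 20.58 cm to the left of lens 2, so d_o2 = +20.58 cm.
Lens 2: 1/d_i2 = 1/f₂ − 1/d_o2 = 1/(25.7) − 1/(20.58) = -0.009680, so d_i2 = -103 cm.
The final image is virtual, 103 cm to the left of lens 2 (overall magnification ≈ -1.1).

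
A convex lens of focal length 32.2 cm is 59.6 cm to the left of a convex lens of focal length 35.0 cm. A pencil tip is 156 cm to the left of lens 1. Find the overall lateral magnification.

Lens 1: 1/d_i1 = 1/(32.2) − 1/(156) = 0.02465, so d_i1 = 40.58 cm; m₁ = −d_i1/d_o1 = -0.2601.
d_o2 = 59.6 − (40.58) = 19.02 cm.
Lens 2: 1/d_i2 = 1/(35.0) − 1/(19.02) = -0.02400, so d_i2 = -41.66 cm; m₂ = −d_i2/d_o2 = +2.190.
m = m₁·m₂ = (-0.2601)(+2.190) = -0.570.

m = -0.570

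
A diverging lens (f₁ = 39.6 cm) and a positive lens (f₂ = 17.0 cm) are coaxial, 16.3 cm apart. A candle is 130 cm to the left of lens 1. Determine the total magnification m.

f₁ = −39.6 cm (diverging).
Lens 1: 1/d_i1 = 1/(-39.6) − 1/(130) = -0.03294, so d_i1 = -30.35 cm; m₁ = −d_i1/d_o1 = +0.2335.
d_o2 = 16.3 − (-30.35) = 46.65 cm.
Lens 2: 1/d_i2 = 1/(17.0) − 1/(46.65) = 0.03739, so d_i2 = 26.75 cm; m₂ = −d_i2/d_o2 = -0.5734.
m = m₁·m₂ = (+0.2335)(-0.5734) = -0.134.

m = -0.134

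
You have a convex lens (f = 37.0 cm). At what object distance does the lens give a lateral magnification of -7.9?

m = −d_i/d_o ⇒ d_i = −m·d_o.
1/f = 1/d_o + 1/d_i = 1/d_o − 1/(m·d_o) = (1 − 1/m)/d_o, so d_o = f(1 − 1/m) = (37.00)(1 − 1/(-7.9)) = 41.7 cm.

41.7 cm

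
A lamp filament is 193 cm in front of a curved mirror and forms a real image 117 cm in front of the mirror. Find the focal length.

Real image ⇒ d_i = +117 cm.
1/f = 1/d_o + 1/d_i = 1/(193) + 1/(117) = 0.01373, so f = 72.8 cm.
Since f is positive, the curved mirror is concave.

f = 72.8 cm (concave)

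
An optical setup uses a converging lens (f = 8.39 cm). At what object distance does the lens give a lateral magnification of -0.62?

m = −d_i/d_o ⇒ d_i = −m·d_o.
1/f = 1/d_o + 1/d_i = 1/d_o − 1/(m·d_o) = (1 − 1/m)/d_o, so d_o = f(1 − 1/m) = (8.390)(1 − 1/(-0.62)) = 21.9 cm.

21.9 cm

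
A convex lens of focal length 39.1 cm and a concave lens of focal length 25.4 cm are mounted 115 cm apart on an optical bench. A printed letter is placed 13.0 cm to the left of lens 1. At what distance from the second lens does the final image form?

21.4 cm

Lens 1: 1/d_i1 = 1/f₁ − 1/d_o1 = 1/(39.1) − 1/(13.0) = -0.05135, so d_i1 = -19.48 cm.
The intermediate image is 19.48 cm to the left of lens 1 (virtual), which is 115 − (-19.48) = 134.5 cm to the left of lens 2, so d_o2 = +134.5 cm.
Lens 2 is diverging, so f₂ = −25.4 cm.
Lens 2: 1/d_i2 = 1/f₂ − 1/d_o2 = 1/(-25.4) − 1/(134.5) = -0.04681, so d_i2 = -21.4 cm.
The final image is virtual, 21.4 cm to the left of lens 2 (overall magnification ≈ 0.24).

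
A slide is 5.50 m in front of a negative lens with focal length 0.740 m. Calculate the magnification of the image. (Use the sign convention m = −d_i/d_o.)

For a negative lens, f = -0.740 m.
1/d_i = 1/f − 1/d_o = 1/(-0.7400) − 1/(5.50) = -1.533, so d_i = -0.6522 m.
m = −d_i/d_o = −(-0.6522)/(5.50) = +0.119.
The image is virtual, upright and reduced, on the same side as the object.

m = +0.119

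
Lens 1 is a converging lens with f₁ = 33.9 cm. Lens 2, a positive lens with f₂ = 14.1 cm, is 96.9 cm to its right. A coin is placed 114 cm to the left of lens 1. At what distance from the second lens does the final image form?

Lens 1: 1/d_i1 = 1/f₁ − 1/d_o1 = 1/(33.9) − 1/(114) = 0.02073, so d_i1 = 48.25 cm.
The intermediate image is 48.25 cm to the right of lens 1, which is 96.9 − (48.25) = 48.65 cm to the left of lens 2, so d_o2 = +48.65 cm.
Lens 2: 1/d_i2 = 1/f₂ − 1/d_o2 = 1/(14.1) − 1/(48.65) = 0.05037, so d_i2 = 19.9 cm.
The final image is real, 19.9 cm to the right of lens 2 (overall magnification ≈ 0.17).

19.9 cm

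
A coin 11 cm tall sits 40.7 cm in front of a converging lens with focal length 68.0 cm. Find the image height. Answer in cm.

27.4 cm

1/d_i = 1/f − 1/d_o = 1/(68.00) − 1/(40.7) = -0.009864, so d_i = -101.4 cm.
m = −d_i/d_o = +2.491.
|h_i| = |m|·h_o = 2.491 × 11 = 27.4 cm. The image is virtual, upright and enlarged, on the same side as the object.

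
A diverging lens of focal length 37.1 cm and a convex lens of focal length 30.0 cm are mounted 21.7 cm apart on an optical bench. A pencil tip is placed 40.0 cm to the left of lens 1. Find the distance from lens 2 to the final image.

Lens 1 is diverging, so f₁ = −37.1 cm.
Lens 1: 1/d_i1 = 1/f₁ − 1/d_o1 = 1/(-37.1) − 1/(40.0) = -0.05195, so d_i1 = -19.25 cm.
The intermediate image is 19.25 cm to the left of lens 1 (virtual), which is 21.7 − (-19.25) = 40.95 cm to the left of lens 2, so d_o2 = +40.95 cm.
Lens 2: 1/d_i2 = 1/f₂ − 1/d_o2 = 1/(30.0) − 1/(40.95) = 0.008913, so d_i2 = 112 cm.
The final image is real, 112 cm to the right of lens 2 (overall magnification ≈ -1.3).

112 cm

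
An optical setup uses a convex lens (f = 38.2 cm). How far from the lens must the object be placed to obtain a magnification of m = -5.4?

45.3 cm

m = −d_i/d_o ⇒ d_i = −m·d_o.
1/f = 1/d_o + 1/d_i = 1/d_o − 1/(m·d_o) = (1 − 1/m)/d_o, so d_o = f(1 − 1/m) = (38.20)(1 − 1/(-5.4)) = 45.3 cm.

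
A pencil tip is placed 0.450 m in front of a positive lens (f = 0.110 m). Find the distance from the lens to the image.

Thin-lens equation: 1/q = 1/f − 1/p = 1/(0.1100) − 1/(0.450) = 9.091 − 2.222 = 6.869, so q = 0.146 m.
The image is real, inverted and reduced, on the far side of the lens.

0.146 m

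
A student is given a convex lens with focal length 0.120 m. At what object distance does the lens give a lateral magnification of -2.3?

0.172 m

m = −d_i/d_o ⇒ d_i = −m·d_o.
1/f = 1/d_o + 1/d_i = 1/d_o − 1/(m·d_o) = (1 − 1/m)/d_o, so d_o = f(1 − 1/m) = (0.1200)(1 − 1/(-2.3)) = 0.172 m.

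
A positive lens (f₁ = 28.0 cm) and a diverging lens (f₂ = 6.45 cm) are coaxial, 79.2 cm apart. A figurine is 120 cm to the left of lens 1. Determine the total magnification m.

m = -0.0400

Lens 1: 1/d_i1 = 1/(28.0) − 1/(120) = 0.02738, so d_i1 = 36.52 cm; m₁ = −d_i1/d_o1 = -0.3043.
d_o2 = 79.2 − (36.52) = 42.68 cm.
f₂ = −6.45 cm (diverging).
Lens 2: 1/d_i2 = 1/(-6.45) − 1/(42.68) = -0.1785, so d_i2 = -5.603 cm; m₂ = −d_i2/d_o2 = +0.1313.
m = m₁·m₂ = (-0.3043)(+0.1313) = -0.0400.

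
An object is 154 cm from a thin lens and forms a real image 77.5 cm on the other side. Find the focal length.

Real image ⇒ d_i = +77.5 cm.
1/f = 1/d_o + 1/d_i = 1/(154) + 1/(77.5) = 0.01940, so f = 51.6 cm.
Since f is positive, the thin lens is converging.

f = 51.6 cm (converging)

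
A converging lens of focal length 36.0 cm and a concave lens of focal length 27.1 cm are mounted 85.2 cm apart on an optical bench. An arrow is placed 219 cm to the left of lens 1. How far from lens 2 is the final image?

Lens 1: 1/d_i1 = 1/f₁ − 1/d_o1 = 1/(36.0) − 1/(219) = 0.02321, so d_i1 = 43.08 cm.
The intermediate image is 43.08 cm to the right of lens 1, which is 85.2 − (43.08) = 42.12 cm to the left of lens 2, so d_o2 = +42.12 cm.
Lens 2 is diverging, so f₂ = −27.1 cm.
Lens 2: 1/d_i2 = 1/f₂ − 1/d_o2 = 1/(-27.1) − 1/(42.12) = -0.06064, so d_i2 = -16.5 cm.
The final image is virtual, 16.5 cm to the left of lens 2 (overall magnification ≈ -0.077).

16.5 cm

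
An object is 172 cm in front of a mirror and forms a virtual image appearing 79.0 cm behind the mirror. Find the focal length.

Virtual image ⇒ d_i = −79.0 cm.
1/f = 1/d_o + 1/d_i = 1/(172) + 1/(-79.0) = -0.006844, so f = -146 cm.
Since f is negative, the mirror is convex.

f = -146 cm (convex)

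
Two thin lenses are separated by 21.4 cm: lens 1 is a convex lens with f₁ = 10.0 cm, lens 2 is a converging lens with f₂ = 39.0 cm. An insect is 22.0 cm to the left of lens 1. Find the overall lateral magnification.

m = -0.904

Lens 1: 1/d_i1 = 1/(10.0) − 1/(22.0) = 0.05455, so d_i1 = 18.33 cm; m₁ = −d_i1/d_o1 = -0.8332.
d_o2 = 21.4 − (18.33) = 3.070 cm.
Lens 2: 1/d_i2 = 1/(39.0) − 1/(3.070) = -0.3001, so d_i2 = -3.332 cm; m₂ = −d_i2/d_o2 = +1.085.
m = m₁·m₂ = (-0.8332)(+1.085) = -0.904.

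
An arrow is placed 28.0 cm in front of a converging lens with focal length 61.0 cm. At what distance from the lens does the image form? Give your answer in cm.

51.8 cm

Lens equation: 1/s_i = 1/f − 1/s_o = 1/(61.00) − 1/(28.0) = 0.01639 − 0.03571 = -0.01932, so s_i = -51.8 cm.
The image is virtual, upright and enlarged, on the same side as the object.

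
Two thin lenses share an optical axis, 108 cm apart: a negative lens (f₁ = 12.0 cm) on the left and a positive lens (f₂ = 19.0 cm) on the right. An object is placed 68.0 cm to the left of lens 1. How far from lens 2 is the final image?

Lens 1 is diverging, so f₁ = −12.0 cm.
Lens 1: 1/d_i1 = 1/f₁ − 1/d_o1 = 1/(-12.0) − 1/(68.0) = -0.09804, so d_i1 = -10.20 cm.
The intermediate image is 10.20 cm to the left of lens 1 (virtual), which is 108 − (-10.20) = 118.2 cm to the left of lens 2, so d_o2 = +118.2 cm.
Lens 2: 1/d_i2 = 1/f₂ − 1/d_o2 = 1/(19.0) − 1/(118.2) = 0.04417, so d_i2 = 22.6 cm.
The final image is real, 22.6 cm to the right of lens 2 (overall magnification ≈ -0.029).

22.6 cm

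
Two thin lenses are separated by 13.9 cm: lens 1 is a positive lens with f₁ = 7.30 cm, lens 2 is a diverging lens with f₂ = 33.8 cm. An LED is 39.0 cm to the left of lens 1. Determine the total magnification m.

m = -0.201

Lens 1: 1/d_i1 = 1/(7.30) − 1/(39.0) = 0.1113, so d_i1 = 8.981 cm; m₁ = −d_i1/d_o1 = -0.2303.
d_o2 = 13.9 − (8.981) = 4.919 cm.
f₂ = −33.8 cm (diverging).
Lens 2: 1/d_i2 = 1/(-33.8) − 1/(4.919) = -0.2329, so d_i2 = -4.294 cm; m₂ = −d_i2/d_o2 = +0.8730.
m = m₁·m₂ = (-0.2303)(+0.8730) = -0.201.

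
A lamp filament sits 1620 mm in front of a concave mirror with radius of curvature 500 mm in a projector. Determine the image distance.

f = R/2 = 500/2 = 250.0 mm.
Mirror equation: 1/s_i = 1/f − 1/s_o = 1/(250.0) − 1/(1620) = 0.004000 − 0.0006173 = 0.003383, so s_i = 296 mm.
The image is real, inverted and reduced, in front of the mirror.

296 mm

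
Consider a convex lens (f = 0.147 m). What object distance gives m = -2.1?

m = −d_i/d_o ⇒ d_i = −m·d_o.
1/f = 1/d_o + 1/d_i = 1/d_o − 1/(m·d_o) = (1 − 1/m)/d_o, so d_o = f(1 − 1/m) = (0.1470)(1 − 1/(-2.1)) = 0.217 m.

0.217 m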